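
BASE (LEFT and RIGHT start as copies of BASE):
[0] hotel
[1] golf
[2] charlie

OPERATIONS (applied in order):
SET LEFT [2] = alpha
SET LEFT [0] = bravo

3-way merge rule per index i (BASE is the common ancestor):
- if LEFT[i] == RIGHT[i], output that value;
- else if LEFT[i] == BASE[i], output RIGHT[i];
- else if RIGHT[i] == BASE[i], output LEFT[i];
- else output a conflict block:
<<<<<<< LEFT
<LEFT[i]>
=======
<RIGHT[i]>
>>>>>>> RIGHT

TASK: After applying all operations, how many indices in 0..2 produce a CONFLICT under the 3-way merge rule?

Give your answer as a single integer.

Final LEFT:  [bravo, golf, alpha]
Final RIGHT: [hotel, golf, charlie]
i=0: L=bravo, R=hotel=BASE -> take LEFT -> bravo
i=1: L=golf R=golf -> agree -> golf
i=2: L=alpha, R=charlie=BASE -> take LEFT -> alpha
Conflict count: 0

Answer: 0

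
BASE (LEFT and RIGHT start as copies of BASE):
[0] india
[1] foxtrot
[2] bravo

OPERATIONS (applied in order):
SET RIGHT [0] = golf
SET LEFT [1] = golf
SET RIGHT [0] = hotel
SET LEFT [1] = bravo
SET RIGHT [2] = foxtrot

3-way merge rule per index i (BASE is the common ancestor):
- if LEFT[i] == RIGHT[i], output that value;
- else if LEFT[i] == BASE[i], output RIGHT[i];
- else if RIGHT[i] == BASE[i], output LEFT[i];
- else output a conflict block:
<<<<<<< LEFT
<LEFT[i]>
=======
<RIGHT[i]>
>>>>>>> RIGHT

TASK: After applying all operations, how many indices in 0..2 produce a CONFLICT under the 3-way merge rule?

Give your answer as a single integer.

Answer: 0

Derivation:
Final LEFT:  [india, bravo, bravo]
Final RIGHT: [hotel, foxtrot, foxtrot]
i=0: L=india=BASE, R=hotel -> take RIGHT -> hotel
i=1: L=bravo, R=foxtrot=BASE -> take LEFT -> bravo
i=2: L=bravo=BASE, R=foxtrot -> take RIGHT -> foxtrot
Conflict count: 0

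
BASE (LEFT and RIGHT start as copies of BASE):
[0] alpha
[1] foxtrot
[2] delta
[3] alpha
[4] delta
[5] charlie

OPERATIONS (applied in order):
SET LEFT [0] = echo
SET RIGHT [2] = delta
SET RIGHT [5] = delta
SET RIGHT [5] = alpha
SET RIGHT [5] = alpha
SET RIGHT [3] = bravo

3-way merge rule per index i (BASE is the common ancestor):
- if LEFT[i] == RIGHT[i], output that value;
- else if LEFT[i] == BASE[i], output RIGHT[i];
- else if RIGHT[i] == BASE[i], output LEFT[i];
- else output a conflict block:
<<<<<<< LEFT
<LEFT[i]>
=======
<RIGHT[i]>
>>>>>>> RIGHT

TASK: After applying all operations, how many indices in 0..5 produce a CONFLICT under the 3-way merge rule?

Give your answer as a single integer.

Final LEFT:  [echo, foxtrot, delta, alpha, delta, charlie]
Final RIGHT: [alpha, foxtrot, delta, bravo, delta, alpha]
i=0: L=echo, R=alpha=BASE -> take LEFT -> echo
i=1: L=foxtrot R=foxtrot -> agree -> foxtrot
i=2: L=delta R=delta -> agree -> delta
i=3: L=alpha=BASE, R=bravo -> take RIGHT -> bravo
i=4: L=delta R=delta -> agree -> delta
i=5: L=charlie=BASE, R=alpha -> take RIGHT -> alpha
Conflict count: 0

Answer: 0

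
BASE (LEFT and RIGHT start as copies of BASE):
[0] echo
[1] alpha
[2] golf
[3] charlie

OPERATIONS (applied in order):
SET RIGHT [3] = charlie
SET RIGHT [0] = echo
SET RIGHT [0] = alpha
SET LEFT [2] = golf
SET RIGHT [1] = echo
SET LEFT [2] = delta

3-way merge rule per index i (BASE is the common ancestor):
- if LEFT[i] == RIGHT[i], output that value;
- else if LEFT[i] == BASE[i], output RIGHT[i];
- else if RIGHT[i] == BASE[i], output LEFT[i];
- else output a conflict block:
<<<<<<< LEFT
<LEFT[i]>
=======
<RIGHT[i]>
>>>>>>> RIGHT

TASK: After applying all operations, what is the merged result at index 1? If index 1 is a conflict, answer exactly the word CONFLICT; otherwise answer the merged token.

Answer: echo

Derivation:
Final LEFT:  [echo, alpha, delta, charlie]
Final RIGHT: [alpha, echo, golf, charlie]
i=0: L=echo=BASE, R=alpha -> take RIGHT -> alpha
i=1: L=alpha=BASE, R=echo -> take RIGHT -> echo
i=2: L=delta, R=golf=BASE -> take LEFT -> delta
i=3: L=charlie R=charlie -> agree -> charlie
Index 1 -> echo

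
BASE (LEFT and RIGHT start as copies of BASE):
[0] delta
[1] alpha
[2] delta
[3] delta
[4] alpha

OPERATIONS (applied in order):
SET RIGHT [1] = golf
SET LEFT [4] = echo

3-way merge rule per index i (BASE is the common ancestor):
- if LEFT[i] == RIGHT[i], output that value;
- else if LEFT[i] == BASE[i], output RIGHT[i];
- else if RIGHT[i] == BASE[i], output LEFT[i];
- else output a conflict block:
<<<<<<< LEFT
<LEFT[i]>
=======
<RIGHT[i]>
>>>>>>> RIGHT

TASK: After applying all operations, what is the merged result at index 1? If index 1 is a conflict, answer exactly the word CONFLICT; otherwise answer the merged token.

Answer: golf

Derivation:
Final LEFT:  [delta, alpha, delta, delta, echo]
Final RIGHT: [delta, golf, delta, delta, alpha]
i=0: L=delta R=delta -> agree -> delta
i=1: L=alpha=BASE, R=golf -> take RIGHT -> golf
i=2: L=delta R=delta -> agree -> delta
i=3: L=delta R=delta -> agree -> delta
i=4: L=echo, R=alpha=BASE -> take LEFT -> echo
Index 1 -> golf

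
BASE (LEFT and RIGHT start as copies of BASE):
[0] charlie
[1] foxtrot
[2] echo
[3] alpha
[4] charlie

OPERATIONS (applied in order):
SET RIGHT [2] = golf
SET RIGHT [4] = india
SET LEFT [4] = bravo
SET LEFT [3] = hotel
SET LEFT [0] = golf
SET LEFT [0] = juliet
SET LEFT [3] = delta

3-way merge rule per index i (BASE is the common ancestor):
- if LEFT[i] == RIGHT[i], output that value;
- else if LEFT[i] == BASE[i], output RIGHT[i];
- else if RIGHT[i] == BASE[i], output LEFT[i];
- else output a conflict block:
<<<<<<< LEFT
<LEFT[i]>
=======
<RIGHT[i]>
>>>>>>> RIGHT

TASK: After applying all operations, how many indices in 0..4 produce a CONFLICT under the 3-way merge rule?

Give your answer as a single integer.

Answer: 1

Derivation:
Final LEFT:  [juliet, foxtrot, echo, delta, bravo]
Final RIGHT: [charlie, foxtrot, golf, alpha, india]
i=0: L=juliet, R=charlie=BASE -> take LEFT -> juliet
i=1: L=foxtrot R=foxtrot -> agree -> foxtrot
i=2: L=echo=BASE, R=golf -> take RIGHT -> golf
i=3: L=delta, R=alpha=BASE -> take LEFT -> delta
i=4: BASE=charlie L=bravo R=india all differ -> CONFLICT
Conflict count: 1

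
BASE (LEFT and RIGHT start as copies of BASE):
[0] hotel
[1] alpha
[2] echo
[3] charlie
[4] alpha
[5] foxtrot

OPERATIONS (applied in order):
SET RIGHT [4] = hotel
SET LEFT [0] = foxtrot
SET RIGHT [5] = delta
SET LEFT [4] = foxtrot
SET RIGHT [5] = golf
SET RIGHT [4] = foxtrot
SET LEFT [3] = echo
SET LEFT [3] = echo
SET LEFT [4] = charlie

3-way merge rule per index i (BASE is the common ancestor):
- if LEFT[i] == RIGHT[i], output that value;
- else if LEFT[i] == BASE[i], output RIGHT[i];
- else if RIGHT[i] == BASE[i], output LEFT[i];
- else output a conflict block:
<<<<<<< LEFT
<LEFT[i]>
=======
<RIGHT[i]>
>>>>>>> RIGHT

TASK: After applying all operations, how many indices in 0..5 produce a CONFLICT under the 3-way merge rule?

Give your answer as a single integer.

Answer: 1

Derivation:
Final LEFT:  [foxtrot, alpha, echo, echo, charlie, foxtrot]
Final RIGHT: [hotel, alpha, echo, charlie, foxtrot, golf]
i=0: L=foxtrot, R=hotel=BASE -> take LEFT -> foxtrot
i=1: L=alpha R=alpha -> agree -> alpha
i=2: L=echo R=echo -> agree -> echo
i=3: L=echo, R=charlie=BASE -> take LEFT -> echo
i=4: BASE=alpha L=charlie R=foxtrot all differ -> CONFLICT
i=5: L=foxtrot=BASE, R=golf -> take RIGHT -> golf
Conflict count: 1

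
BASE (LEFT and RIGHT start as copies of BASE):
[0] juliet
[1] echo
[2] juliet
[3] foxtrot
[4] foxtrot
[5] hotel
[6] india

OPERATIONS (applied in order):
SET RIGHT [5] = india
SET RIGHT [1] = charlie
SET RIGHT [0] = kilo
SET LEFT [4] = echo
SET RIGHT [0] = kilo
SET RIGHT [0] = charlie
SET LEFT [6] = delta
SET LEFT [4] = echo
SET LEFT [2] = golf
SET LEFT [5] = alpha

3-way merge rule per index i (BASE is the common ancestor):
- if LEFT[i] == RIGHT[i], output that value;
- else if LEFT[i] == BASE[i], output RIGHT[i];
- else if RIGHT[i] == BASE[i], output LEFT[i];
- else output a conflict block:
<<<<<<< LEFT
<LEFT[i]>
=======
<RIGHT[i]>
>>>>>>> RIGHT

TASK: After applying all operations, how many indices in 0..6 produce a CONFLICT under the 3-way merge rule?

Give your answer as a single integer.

Final LEFT:  [juliet, echo, golf, foxtrot, echo, alpha, delta]
Final RIGHT: [charlie, charlie, juliet, foxtrot, foxtrot, india, india]
i=0: L=juliet=BASE, R=charlie -> take RIGHT -> charlie
i=1: L=echo=BASE, R=charlie -> take RIGHT -> charlie
i=2: L=golf, R=juliet=BASE -> take LEFT -> golf
i=3: L=foxtrot R=foxtrot -> agree -> foxtrot
i=4: L=echo, R=foxtrot=BASE -> take LEFT -> echo
i=5: BASE=hotel L=alpha R=india all differ -> CONFLICT
i=6: L=delta, R=india=BASE -> take LEFT -> delta
Conflict count: 1

Answer: 1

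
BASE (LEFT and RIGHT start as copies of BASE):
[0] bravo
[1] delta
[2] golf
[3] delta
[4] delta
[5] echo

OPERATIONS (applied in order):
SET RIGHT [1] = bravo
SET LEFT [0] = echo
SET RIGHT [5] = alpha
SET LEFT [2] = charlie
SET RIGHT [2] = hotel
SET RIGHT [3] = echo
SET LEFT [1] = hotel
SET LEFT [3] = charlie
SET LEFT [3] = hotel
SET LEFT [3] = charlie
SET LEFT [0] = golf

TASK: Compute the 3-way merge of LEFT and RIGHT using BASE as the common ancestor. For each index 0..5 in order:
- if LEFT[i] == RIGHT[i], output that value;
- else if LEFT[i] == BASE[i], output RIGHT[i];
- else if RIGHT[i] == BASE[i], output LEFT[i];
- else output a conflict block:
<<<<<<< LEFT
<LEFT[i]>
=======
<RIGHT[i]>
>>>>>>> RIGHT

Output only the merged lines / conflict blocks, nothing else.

Answer: golf
<<<<<<< LEFT
hotel
=======
bravo
>>>>>>> RIGHT
<<<<<<< LEFT
charlie
=======
hotel
>>>>>>> RIGHT
<<<<<<< LEFT
charlie
=======
echo
>>>>>>> RIGHT
delta
alpha

Derivation:
Final LEFT:  [golf, hotel, charlie, charlie, delta, echo]
Final RIGHT: [bravo, bravo, hotel, echo, delta, alpha]
i=0: L=golf, R=bravo=BASE -> take LEFT -> golf
i=1: BASE=delta L=hotel R=bravo all differ -> CONFLICT
i=2: BASE=golf L=charlie R=hotel all differ -> CONFLICT
i=3: BASE=delta L=charlie R=echo all differ -> CONFLICT
i=4: L=delta R=delta -> agree -> delta
i=5: L=echo=BASE, R=alpha -> take RIGHT -> alpha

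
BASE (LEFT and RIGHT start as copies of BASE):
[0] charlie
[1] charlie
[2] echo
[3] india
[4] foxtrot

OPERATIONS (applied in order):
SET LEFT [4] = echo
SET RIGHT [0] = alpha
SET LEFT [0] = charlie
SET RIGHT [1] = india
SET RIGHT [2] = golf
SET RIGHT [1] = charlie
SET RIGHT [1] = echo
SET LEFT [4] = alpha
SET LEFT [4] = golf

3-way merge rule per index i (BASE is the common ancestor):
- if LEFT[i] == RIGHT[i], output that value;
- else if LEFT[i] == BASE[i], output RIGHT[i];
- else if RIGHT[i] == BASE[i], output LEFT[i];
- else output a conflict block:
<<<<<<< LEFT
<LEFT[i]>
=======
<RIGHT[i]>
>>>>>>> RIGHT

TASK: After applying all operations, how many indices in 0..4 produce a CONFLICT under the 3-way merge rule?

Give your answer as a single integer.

Final LEFT:  [charlie, charlie, echo, india, golf]
Final RIGHT: [alpha, echo, golf, india, foxtrot]
i=0: L=charlie=BASE, R=alpha -> take RIGHT -> alpha
i=1: L=charlie=BASE, R=echo -> take RIGHT -> echo
i=2: L=echo=BASE, R=golf -> take RIGHT -> golf
i=3: L=india R=india -> agree -> india
i=4: L=golf, R=foxtrot=BASE -> take LEFT -> golf
Conflict count: 0

Answer: 0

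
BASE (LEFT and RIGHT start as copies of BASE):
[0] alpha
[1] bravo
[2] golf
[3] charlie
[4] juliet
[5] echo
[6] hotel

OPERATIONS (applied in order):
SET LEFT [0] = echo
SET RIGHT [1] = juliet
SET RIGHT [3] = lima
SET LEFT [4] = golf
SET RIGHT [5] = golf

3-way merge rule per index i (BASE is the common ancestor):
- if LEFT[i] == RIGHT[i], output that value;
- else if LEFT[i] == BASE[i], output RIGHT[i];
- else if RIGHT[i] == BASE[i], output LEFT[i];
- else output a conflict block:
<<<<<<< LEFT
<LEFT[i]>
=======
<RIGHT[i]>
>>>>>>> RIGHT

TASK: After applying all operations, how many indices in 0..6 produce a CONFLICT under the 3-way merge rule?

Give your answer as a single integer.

Answer: 0

Derivation:
Final LEFT:  [echo, bravo, golf, charlie, golf, echo, hotel]
Final RIGHT: [alpha, juliet, golf, lima, juliet, golf, hotel]
i=0: L=echo, R=alpha=BASE -> take LEFT -> echo
i=1: L=bravo=BASE, R=juliet -> take RIGHT -> juliet
i=2: L=golf R=golf -> agree -> golf
i=3: L=charlie=BASE, R=lima -> take RIGHT -> lima
i=4: L=golf, R=juliet=BASE -> take LEFT -> golf
i=5: L=echo=BASE, R=golf -> take RIGHT -> golf
i=6: L=hotel R=hotel -> agree -> hotel
Conflict count: 0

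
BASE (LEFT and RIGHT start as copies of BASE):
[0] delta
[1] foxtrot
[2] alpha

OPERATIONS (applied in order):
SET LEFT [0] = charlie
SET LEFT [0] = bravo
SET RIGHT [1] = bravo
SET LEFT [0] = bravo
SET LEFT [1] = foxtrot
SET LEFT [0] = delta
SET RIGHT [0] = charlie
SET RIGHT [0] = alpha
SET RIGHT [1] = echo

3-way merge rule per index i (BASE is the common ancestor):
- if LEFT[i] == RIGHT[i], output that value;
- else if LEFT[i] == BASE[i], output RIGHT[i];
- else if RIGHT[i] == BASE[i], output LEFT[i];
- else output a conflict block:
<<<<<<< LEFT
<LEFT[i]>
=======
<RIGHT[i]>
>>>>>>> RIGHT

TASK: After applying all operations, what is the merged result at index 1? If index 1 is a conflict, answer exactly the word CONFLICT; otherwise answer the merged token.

Final LEFT:  [delta, foxtrot, alpha]
Final RIGHT: [alpha, echo, alpha]
i=0: L=delta=BASE, R=alpha -> take RIGHT -> alpha
i=1: L=foxtrot=BASE, R=echo -> take RIGHT -> echo
i=2: L=alpha R=alpha -> agree -> alpha
Index 1 -> echo

Answer: echo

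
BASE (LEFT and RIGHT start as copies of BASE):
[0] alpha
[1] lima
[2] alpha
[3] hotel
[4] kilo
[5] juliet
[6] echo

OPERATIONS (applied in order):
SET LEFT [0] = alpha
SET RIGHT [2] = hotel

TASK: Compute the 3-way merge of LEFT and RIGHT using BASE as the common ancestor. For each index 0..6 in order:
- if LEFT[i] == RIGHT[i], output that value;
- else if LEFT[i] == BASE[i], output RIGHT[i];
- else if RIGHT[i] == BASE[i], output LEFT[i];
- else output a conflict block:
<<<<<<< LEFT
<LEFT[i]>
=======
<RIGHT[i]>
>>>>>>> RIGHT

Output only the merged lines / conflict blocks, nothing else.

Answer: alpha
lima
hotel
hotel
kilo
juliet
echo

Derivation:
Final LEFT:  [alpha, lima, alpha, hotel, kilo, juliet, echo]
Final RIGHT: [alpha, lima, hotel, hotel, kilo, juliet, echo]
i=0: L=alpha R=alpha -> agree -> alpha
i=1: L=lima R=lima -> agree -> lima
i=2: L=alpha=BASE, R=hotel -> take RIGHT -> hotel
i=3: L=hotel R=hotel -> agree -> hotel
i=4: L=kilo R=kilo -> agree -> kilo
i=5: L=juliet R=juliet -> agree -> juliet
i=6: L=echo R=echo -> agree -> echo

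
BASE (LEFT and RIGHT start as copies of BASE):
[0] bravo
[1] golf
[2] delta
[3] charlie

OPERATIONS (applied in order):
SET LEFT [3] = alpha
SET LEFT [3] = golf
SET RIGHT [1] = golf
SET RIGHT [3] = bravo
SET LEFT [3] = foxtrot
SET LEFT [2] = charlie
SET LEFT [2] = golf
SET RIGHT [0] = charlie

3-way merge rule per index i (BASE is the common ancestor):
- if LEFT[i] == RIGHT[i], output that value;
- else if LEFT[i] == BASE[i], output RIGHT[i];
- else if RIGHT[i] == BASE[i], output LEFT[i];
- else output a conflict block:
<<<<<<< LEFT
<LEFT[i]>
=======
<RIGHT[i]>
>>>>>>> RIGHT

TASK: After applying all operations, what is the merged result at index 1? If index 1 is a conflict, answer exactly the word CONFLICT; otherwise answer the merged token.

Answer: golf

Derivation:
Final LEFT:  [bravo, golf, golf, foxtrot]
Final RIGHT: [charlie, golf, delta, bravo]
i=0: L=bravo=BASE, R=charlie -> take RIGHT -> charlie
i=1: L=golf R=golf -> agree -> golf
i=2: L=golf, R=delta=BASE -> take LEFT -> golf
i=3: BASE=charlie L=foxtrot R=bravo all differ -> CONFLICT
Index 1 -> golf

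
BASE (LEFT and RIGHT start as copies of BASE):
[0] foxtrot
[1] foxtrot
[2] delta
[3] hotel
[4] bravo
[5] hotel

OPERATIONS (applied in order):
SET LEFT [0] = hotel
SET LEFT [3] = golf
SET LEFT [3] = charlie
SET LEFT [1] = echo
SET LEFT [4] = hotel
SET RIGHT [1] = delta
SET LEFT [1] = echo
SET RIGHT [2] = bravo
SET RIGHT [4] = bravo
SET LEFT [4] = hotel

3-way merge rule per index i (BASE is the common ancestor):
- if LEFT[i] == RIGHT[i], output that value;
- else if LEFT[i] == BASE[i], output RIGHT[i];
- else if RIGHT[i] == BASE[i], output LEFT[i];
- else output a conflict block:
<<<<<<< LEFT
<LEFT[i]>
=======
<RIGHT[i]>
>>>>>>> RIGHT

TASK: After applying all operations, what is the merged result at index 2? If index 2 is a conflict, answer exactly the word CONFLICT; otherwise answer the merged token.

Final LEFT:  [hotel, echo, delta, charlie, hotel, hotel]
Final RIGHT: [foxtrot, delta, bravo, hotel, bravo, hotel]
i=0: L=hotel, R=foxtrot=BASE -> take LEFT -> hotel
i=1: BASE=foxtrot L=echo R=delta all differ -> CONFLICT
i=2: L=delta=BASE, R=bravo -> take RIGHT -> bravo
i=3: L=charlie, R=hotel=BASE -> take LEFT -> charlie
i=4: L=hotel, R=bravo=BASE -> take LEFT -> hotel
i=5: L=hotel R=hotel -> agree -> hotel
Index 2 -> bravo

Answer: bravo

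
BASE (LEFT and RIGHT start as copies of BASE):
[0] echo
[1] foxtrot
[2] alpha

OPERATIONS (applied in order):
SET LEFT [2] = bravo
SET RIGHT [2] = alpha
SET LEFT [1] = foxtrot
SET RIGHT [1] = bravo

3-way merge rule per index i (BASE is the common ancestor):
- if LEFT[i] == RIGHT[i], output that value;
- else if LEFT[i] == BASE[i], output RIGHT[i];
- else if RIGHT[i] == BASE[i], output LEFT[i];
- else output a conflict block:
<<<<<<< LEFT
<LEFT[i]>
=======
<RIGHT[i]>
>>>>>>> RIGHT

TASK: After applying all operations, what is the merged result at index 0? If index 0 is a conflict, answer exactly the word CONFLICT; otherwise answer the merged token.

Final LEFT:  [echo, foxtrot, bravo]
Final RIGHT: [echo, bravo, alpha]
i=0: L=echo R=echo -> agree -> echo
i=1: L=foxtrot=BASE, R=bravo -> take RIGHT -> bravo
i=2: L=bravo, R=alpha=BASE -> take LEFT -> bravo
Index 0 -> echo

Answer: echo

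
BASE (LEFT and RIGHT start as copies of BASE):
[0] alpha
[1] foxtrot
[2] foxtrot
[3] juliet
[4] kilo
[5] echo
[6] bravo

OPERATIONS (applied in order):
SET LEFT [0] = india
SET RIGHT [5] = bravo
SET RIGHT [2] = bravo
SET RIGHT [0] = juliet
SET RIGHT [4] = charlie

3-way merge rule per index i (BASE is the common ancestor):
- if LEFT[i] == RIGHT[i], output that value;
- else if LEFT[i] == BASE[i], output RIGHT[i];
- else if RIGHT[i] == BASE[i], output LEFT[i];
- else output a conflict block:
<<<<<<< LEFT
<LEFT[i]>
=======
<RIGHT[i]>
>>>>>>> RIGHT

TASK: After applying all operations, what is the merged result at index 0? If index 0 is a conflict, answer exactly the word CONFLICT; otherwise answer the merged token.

Final LEFT:  [india, foxtrot, foxtrot, juliet, kilo, echo, bravo]
Final RIGHT: [juliet, foxtrot, bravo, juliet, charlie, bravo, bravo]
i=0: BASE=alpha L=india R=juliet all differ -> CONFLICT
i=1: L=foxtrot R=foxtrot -> agree -> foxtrot
i=2: L=foxtrot=BASE, R=bravo -> take RIGHT -> bravo
i=3: L=juliet R=juliet -> agree -> juliet
i=4: L=kilo=BASE, R=charlie -> take RIGHT -> charlie
i=5: L=echo=BASE, R=bravo -> take RIGHT -> bravo
i=6: L=bravo R=bravo -> agree -> bravo
Index 0 -> CONFLICT

Answer: CONFLICT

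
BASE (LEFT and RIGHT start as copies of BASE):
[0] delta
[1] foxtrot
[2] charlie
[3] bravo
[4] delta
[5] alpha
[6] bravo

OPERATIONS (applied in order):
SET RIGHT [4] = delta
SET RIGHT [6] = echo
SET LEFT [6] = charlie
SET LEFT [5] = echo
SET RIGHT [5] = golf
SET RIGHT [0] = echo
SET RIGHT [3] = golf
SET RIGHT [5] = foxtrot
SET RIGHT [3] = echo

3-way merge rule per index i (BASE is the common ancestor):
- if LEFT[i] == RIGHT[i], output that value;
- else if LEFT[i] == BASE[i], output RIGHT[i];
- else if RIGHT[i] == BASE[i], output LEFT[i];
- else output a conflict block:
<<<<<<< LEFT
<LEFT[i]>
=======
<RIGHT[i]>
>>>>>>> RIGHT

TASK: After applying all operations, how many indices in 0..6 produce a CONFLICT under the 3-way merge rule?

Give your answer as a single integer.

Final LEFT:  [delta, foxtrot, charlie, bravo, delta, echo, charlie]
Final RIGHT: [echo, foxtrot, charlie, echo, delta, foxtrot, echo]
i=0: L=delta=BASE, R=echo -> take RIGHT -> echo
i=1: L=foxtrot R=foxtrot -> agree -> foxtrot
i=2: L=charlie R=charlie -> agree -> charlie
i=3: L=bravo=BASE, R=echo -> take RIGHT -> echo
i=4: L=delta R=delta -> agree -> delta
i=5: BASE=alpha L=echo R=foxtrot all differ -> CONFLICT
i=6: BASE=bravo L=charlie R=echo all differ -> CONFLICT
Conflict count: 2

Answer: 2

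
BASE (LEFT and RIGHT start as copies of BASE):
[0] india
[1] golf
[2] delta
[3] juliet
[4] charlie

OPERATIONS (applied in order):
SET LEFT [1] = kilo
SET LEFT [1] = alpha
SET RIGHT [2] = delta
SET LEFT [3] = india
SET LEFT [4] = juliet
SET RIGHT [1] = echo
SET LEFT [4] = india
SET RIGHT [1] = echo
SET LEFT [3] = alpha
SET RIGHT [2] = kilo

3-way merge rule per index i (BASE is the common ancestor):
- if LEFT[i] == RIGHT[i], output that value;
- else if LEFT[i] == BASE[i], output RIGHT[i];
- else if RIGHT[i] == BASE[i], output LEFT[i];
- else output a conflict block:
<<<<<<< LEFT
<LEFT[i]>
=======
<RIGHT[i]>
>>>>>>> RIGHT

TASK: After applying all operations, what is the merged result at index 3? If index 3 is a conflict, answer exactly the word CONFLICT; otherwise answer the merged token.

Final LEFT:  [india, alpha, delta, alpha, india]
Final RIGHT: [india, echo, kilo, juliet, charlie]
i=0: L=india R=india -> agree -> india
i=1: BASE=golf L=alpha R=echo all differ -> CONFLICT
i=2: L=delta=BASE, R=kilo -> take RIGHT -> kilo
i=3: L=alpha, R=juliet=BASE -> take LEFT -> alpha
i=4: L=india, R=charlie=BASE -> take LEFT -> india
Index 3 -> alpha

Answer: alpha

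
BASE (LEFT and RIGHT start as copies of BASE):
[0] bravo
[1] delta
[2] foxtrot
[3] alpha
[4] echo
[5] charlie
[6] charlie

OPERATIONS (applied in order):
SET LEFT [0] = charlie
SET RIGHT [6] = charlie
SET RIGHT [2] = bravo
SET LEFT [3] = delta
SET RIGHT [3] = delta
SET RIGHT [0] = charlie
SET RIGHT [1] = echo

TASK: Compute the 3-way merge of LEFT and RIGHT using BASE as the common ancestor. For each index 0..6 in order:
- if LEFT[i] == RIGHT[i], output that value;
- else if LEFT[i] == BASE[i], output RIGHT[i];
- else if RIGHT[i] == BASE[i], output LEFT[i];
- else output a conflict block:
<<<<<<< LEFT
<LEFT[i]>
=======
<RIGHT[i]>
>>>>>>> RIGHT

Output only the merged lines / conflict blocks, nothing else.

Answer: charlie
echo
bravo
delta
echo
charlie
charlie

Derivation:
Final LEFT:  [charlie, delta, foxtrot, delta, echo, charlie, charlie]
Final RIGHT: [charlie, echo, bravo, delta, echo, charlie, charlie]
i=0: L=charlie R=charlie -> agree -> charlie
i=1: L=delta=BASE, R=echo -> take RIGHT -> echo
i=2: L=foxtrot=BASE, R=bravo -> take RIGHT -> bravo
i=3: L=delta R=delta -> agree -> delta
i=4: L=echo R=echo -> agree -> echo
i=5: L=charlie R=charlie -> agree -> charlie
i=6: L=charlie R=charlie -> agree -> charlie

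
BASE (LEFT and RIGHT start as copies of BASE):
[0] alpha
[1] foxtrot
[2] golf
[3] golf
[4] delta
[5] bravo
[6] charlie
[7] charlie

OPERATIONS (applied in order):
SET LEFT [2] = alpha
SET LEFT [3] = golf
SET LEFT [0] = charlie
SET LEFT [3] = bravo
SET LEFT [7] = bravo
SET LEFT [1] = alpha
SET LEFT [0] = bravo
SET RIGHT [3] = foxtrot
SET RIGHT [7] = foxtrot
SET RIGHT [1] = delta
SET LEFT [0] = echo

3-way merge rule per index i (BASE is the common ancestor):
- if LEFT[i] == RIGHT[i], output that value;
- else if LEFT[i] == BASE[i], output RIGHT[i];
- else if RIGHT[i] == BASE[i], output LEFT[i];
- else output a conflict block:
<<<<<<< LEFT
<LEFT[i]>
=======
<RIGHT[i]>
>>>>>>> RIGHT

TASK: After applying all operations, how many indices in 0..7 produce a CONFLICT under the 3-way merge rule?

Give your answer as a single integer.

Answer: 3

Derivation:
Final LEFT:  [echo, alpha, alpha, bravo, delta, bravo, charlie, bravo]
Final RIGHT: [alpha, delta, golf, foxtrot, delta, bravo, charlie, foxtrot]
i=0: L=echo, R=alpha=BASE -> take LEFT -> echo
i=1: BASE=foxtrot L=alpha R=delta all differ -> CONFLICT
i=2: L=alpha, R=golf=BASE -> take LEFT -> alpha
i=3: BASE=golf L=bravo R=foxtrot all differ -> CONFLICT
i=4: L=delta R=delta -> agree -> delta
i=5: L=bravo R=bravo -> agree -> bravo
i=6: L=charlie R=charlie -> agree -> charlie
i=7: BASE=charlie L=bravo R=foxtrot all differ -> CONFLICT
Conflict count: 3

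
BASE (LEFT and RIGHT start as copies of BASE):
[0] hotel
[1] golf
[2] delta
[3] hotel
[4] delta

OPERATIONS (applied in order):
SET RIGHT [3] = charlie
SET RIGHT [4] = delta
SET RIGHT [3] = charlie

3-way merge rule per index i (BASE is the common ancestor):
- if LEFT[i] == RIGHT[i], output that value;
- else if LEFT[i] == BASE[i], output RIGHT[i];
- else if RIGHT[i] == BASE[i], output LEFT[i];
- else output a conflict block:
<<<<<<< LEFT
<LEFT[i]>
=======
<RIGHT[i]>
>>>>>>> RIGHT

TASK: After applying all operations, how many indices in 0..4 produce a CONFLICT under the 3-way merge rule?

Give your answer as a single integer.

Final LEFT:  [hotel, golf, delta, hotel, delta]
Final RIGHT: [hotel, golf, delta, charlie, delta]
i=0: L=hotel R=hotel -> agree -> hotel
i=1: L=golf R=golf -> agree -> golf
i=2: L=delta R=delta -> agree -> delta
i=3: L=hotel=BASE, R=charlie -> take RIGHT -> charlie
i=4: L=delta R=delta -> agree -> delta
Conflict count: 0

Answer: 0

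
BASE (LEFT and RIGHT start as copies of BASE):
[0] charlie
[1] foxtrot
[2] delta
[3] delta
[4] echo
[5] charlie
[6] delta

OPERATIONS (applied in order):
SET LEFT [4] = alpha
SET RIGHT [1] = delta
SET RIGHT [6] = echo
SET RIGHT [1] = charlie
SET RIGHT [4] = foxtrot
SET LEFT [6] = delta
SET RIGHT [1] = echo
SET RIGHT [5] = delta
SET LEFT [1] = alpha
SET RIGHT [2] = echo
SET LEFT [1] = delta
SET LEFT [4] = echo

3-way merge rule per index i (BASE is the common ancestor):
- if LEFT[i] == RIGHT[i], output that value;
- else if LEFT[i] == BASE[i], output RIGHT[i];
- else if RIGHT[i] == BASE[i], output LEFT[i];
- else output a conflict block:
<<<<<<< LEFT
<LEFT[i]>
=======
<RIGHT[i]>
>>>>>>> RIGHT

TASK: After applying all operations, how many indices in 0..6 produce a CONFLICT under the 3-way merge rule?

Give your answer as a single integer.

Final LEFT:  [charlie, delta, delta, delta, echo, charlie, delta]
Final RIGHT: [charlie, echo, echo, delta, foxtrot, delta, echo]
i=0: L=charlie R=charlie -> agree -> charlie
i=1: BASE=foxtrot L=delta R=echo all differ -> CONFLICT
i=2: L=delta=BASE, R=echo -> take RIGHT -> echo
i=3: L=delta R=delta -> agree -> delta
i=4: L=echo=BASE, R=foxtrot -> take RIGHT -> foxtrot
i=5: L=charlie=BASE, R=delta -> take RIGHT -> delta
i=6: L=delta=BASE, R=echo -> take RIGHT -> echo
Conflict count: 1

Answer: 1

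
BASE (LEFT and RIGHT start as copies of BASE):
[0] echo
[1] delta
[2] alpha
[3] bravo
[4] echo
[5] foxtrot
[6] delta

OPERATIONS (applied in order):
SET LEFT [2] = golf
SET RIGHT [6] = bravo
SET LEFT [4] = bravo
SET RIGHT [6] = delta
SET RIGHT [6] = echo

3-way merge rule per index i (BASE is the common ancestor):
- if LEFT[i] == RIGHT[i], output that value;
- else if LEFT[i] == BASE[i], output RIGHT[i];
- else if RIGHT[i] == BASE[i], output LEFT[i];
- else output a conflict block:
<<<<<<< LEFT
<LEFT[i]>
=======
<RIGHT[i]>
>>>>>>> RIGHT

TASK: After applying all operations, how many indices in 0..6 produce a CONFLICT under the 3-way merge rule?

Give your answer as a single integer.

Answer: 0

Derivation:
Final LEFT:  [echo, delta, golf, bravo, bravo, foxtrot, delta]
Final RIGHT: [echo, delta, alpha, bravo, echo, foxtrot, echo]
i=0: L=echo R=echo -> agree -> echo
i=1: L=delta R=delta -> agree -> delta
i=2: L=golf, R=alpha=BASE -> take LEFT -> golf
i=3: L=bravo R=bravo -> agree -> bravo
i=4: L=bravo, R=echo=BASE -> take LEFT -> bravo
i=5: L=foxtrot R=foxtrot -> agree -> foxtrot
i=6: L=delta=BASE, R=echo -> take RIGHT -> echo
Conflict count: 0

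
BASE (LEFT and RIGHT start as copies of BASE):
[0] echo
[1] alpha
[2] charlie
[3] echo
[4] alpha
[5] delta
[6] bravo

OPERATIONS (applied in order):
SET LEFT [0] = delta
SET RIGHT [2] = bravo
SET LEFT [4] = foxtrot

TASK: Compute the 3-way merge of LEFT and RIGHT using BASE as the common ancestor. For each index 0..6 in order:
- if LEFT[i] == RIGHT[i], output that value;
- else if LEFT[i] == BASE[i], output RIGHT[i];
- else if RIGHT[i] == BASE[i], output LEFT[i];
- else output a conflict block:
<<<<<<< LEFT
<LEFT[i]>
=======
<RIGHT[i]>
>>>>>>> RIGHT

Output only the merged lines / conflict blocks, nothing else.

Answer: delta
alpha
bravo
echo
foxtrot
delta
bravo

Derivation:
Final LEFT:  [delta, alpha, charlie, echo, foxtrot, delta, bravo]
Final RIGHT: [echo, alpha, bravo, echo, alpha, delta, bravo]
i=0: L=delta, R=echo=BASE -> take LEFT -> delta
i=1: L=alpha R=alpha -> agree -> alpha
i=2: L=charlie=BASE, R=bravo -> take RIGHT -> bravo
i=3: L=echo R=echo -> agree -> echo
i=4: L=foxtrot, R=alpha=BASE -> take LEFT -> foxtrot
i=5: L=delta R=delta -> agree -> delta
i=6: L=bravo R=bravo -> agree -> bravo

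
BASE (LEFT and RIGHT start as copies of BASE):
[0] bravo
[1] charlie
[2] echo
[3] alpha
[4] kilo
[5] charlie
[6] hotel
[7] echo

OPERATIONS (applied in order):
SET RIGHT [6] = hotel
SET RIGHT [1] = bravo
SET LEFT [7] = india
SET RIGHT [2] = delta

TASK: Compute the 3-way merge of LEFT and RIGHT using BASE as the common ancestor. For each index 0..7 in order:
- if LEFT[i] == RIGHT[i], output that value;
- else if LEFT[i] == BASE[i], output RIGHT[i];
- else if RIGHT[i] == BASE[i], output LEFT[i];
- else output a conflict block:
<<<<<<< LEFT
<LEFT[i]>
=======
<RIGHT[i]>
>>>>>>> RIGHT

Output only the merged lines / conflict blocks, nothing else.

Final LEFT:  [bravo, charlie, echo, alpha, kilo, charlie, hotel, india]
Final RIGHT: [bravo, bravo, delta, alpha, kilo, charlie, hotel, echo]
i=0: L=bravo R=bravo -> agree -> bravo
i=1: L=charlie=BASE, R=bravo -> take RIGHT -> bravo
i=2: L=echo=BASE, R=delta -> take RIGHT -> delta
i=3: L=alpha R=alpha -> agree -> alpha
i=4: L=kilo R=kilo -> agree -> kilo
i=5: L=charlie R=charlie -> agree -> charlie
i=6: L=hotel R=hotel -> agree -> hotel
i=7: L=india, R=echo=BASE -> take LEFT -> india

Answer: bravo
bravo
delta
alpha
kilo
charlie
hotel
india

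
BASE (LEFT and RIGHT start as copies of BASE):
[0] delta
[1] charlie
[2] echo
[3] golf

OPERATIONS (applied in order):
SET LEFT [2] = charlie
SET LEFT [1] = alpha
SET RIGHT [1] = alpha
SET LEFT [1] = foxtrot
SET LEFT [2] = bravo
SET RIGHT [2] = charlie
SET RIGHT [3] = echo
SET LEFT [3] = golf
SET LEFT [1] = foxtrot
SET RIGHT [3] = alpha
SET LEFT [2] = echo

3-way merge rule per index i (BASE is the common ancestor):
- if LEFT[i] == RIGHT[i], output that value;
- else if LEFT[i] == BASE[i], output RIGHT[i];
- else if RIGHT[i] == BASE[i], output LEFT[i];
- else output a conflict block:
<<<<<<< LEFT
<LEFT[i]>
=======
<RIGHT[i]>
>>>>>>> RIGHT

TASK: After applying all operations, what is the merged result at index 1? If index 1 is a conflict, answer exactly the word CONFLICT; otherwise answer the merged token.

Answer: CONFLICT

Derivation:
Final LEFT:  [delta, foxtrot, echo, golf]
Final RIGHT: [delta, alpha, charlie, alpha]
i=0: L=delta R=delta -> agree -> delta
i=1: BASE=charlie L=foxtrot R=alpha all differ -> CONFLICT
i=2: L=echo=BASE, R=charlie -> take RIGHT -> charlie
i=3: L=golf=BASE, R=alpha -> take RIGHT -> alpha
Index 1 -> CONFLICT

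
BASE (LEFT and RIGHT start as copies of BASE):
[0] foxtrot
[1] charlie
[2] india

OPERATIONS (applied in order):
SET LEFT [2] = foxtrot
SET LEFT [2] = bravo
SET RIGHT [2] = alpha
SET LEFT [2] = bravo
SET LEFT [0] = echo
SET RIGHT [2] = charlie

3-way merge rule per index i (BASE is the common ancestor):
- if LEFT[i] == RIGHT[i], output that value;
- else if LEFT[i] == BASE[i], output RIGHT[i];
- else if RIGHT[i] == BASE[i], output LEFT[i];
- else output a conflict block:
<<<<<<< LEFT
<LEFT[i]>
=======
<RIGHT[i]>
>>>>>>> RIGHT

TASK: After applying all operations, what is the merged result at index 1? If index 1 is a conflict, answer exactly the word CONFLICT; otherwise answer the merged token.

Final LEFT:  [echo, charlie, bravo]
Final RIGHT: [foxtrot, charlie, charlie]
i=0: L=echo, R=foxtrot=BASE -> take LEFT -> echo
i=1: L=charlie R=charlie -> agree -> charlie
i=2: BASE=india L=bravo R=charlie all differ -> CONFLICT
Index 1 -> charlie

Answer: charlie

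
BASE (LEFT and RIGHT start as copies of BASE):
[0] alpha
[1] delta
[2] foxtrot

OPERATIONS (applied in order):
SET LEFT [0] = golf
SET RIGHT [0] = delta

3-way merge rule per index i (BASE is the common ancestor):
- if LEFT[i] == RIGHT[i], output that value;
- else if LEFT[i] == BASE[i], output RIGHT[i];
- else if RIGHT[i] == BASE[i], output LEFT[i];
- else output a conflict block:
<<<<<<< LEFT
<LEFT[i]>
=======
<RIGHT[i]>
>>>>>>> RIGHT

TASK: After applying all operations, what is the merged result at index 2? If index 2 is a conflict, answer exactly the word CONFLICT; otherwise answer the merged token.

Answer: foxtrot

Derivation:
Final LEFT:  [golf, delta, foxtrot]
Final RIGHT: [delta, delta, foxtrot]
i=0: BASE=alpha L=golf R=delta all differ -> CONFLICT
i=1: L=delta R=delta -> agree -> delta
i=2: L=foxtrot R=foxtrot -> agree -> foxtrot
Index 2 -> foxtrot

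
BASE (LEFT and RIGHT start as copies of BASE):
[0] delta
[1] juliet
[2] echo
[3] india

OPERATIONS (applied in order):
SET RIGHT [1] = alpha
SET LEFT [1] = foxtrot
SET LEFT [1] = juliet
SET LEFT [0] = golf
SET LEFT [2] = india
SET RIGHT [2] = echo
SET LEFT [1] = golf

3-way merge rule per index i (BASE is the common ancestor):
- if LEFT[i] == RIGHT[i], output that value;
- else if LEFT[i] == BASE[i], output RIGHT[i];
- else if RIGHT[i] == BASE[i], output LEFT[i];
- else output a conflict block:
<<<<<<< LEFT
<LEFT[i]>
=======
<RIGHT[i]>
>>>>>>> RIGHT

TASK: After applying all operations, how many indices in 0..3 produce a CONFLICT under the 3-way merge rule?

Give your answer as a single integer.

Answer: 1

Derivation:
Final LEFT:  [golf, golf, india, india]
Final RIGHT: [delta, alpha, echo, india]
i=0: L=golf, R=delta=BASE -> take LEFT -> golf
i=1: BASE=juliet L=golf R=alpha all differ -> CONFLICT
i=2: L=india, R=echo=BASE -> take LEFT -> india
i=3: L=india R=india -> agree -> india
Conflict count: 1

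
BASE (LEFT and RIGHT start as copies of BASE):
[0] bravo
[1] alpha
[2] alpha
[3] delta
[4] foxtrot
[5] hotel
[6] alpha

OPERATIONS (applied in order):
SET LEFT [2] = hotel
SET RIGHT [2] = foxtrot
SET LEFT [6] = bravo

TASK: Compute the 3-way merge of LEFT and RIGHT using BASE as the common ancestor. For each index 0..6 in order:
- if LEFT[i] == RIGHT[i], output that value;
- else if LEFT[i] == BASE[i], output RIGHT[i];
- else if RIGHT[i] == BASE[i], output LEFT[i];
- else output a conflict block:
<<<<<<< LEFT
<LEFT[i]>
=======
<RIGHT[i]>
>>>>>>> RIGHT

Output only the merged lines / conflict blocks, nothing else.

Answer: bravo
alpha
<<<<<<< LEFT
hotel
=======
foxtrot
>>>>>>> RIGHT
delta
foxtrot
hotel
bravo

Derivation:
Final LEFT:  [bravo, alpha, hotel, delta, foxtrot, hotel, bravo]
Final RIGHT: [bravo, alpha, foxtrot, delta, foxtrot, hotel, alpha]
i=0: L=bravo R=bravo -> agree -> bravo
i=1: L=alpha R=alpha -> agree -> alpha
i=2: BASE=alpha L=hotel R=foxtrot all differ -> CONFLICT
i=3: L=delta R=delta -> agree -> delta
i=4: L=foxtrot R=foxtrot -> agree -> foxtrot
i=5: L=hotel R=hotel -> agree -> hotel
i=6: L=bravo, R=alpha=BASE -> take LEFT -> bravo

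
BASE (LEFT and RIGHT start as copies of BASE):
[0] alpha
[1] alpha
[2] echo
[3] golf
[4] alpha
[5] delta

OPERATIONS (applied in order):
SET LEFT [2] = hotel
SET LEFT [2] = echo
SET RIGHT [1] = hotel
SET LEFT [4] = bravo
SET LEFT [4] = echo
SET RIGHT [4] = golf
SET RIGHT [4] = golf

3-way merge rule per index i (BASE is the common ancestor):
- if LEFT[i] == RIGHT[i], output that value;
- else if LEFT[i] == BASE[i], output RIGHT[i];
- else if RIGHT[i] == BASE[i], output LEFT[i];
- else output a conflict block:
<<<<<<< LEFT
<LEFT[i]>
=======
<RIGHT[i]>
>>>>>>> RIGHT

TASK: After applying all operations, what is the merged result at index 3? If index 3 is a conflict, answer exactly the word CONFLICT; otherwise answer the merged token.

Answer: golf

Derivation:
Final LEFT:  [alpha, alpha, echo, golf, echo, delta]
Final RIGHT: [alpha, hotel, echo, golf, golf, delta]
i=0: L=alpha R=alpha -> agree -> alpha
i=1: L=alpha=BASE, R=hotel -> take RIGHT -> hotel
i=2: L=echo R=echo -> agree -> echo
i=3: L=golf R=golf -> agree -> golf
i=4: BASE=alpha L=echo R=golf all differ -> CONFLICT
i=5: L=delta R=delta -> agree -> delta
Index 3 -> golf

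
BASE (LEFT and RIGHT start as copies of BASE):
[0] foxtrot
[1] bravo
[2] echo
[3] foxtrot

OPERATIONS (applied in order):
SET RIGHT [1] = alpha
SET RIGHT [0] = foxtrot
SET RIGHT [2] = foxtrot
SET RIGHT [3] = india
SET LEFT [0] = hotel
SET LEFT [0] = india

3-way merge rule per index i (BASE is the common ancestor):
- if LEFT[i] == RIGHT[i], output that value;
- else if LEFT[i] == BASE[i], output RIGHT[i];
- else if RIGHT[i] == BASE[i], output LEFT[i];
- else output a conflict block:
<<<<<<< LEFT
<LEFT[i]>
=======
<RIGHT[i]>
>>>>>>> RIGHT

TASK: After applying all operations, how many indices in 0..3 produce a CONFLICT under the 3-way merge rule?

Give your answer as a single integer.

Final LEFT:  [india, bravo, echo, foxtrot]
Final RIGHT: [foxtrot, alpha, foxtrot, india]
i=0: L=india, R=foxtrot=BASE -> take LEFT -> india
i=1: L=bravo=BASE, R=alpha -> take RIGHT -> alpha
i=2: L=echo=BASE, R=foxtrot -> take RIGHT -> foxtrot
i=3: L=foxtrot=BASE, R=india -> take RIGHT -> india
Conflict count: 0

Answer: 0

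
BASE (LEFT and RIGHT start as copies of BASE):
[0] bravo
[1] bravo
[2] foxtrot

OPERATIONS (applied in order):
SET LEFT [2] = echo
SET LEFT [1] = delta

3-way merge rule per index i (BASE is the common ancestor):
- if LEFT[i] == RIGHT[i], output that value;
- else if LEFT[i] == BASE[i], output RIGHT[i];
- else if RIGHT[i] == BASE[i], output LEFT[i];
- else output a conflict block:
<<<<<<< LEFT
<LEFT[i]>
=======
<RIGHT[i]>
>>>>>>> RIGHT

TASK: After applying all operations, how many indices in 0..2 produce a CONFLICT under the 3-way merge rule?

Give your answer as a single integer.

Final LEFT:  [bravo, delta, echo]
Final RIGHT: [bravo, bravo, foxtrot]
i=0: L=bravo R=bravo -> agree -> bravo
i=1: L=delta, R=bravo=BASE -> take LEFT -> delta
i=2: L=echo, R=foxtrot=BASE -> take LEFT -> echo
Conflict count: 0

Answer: 0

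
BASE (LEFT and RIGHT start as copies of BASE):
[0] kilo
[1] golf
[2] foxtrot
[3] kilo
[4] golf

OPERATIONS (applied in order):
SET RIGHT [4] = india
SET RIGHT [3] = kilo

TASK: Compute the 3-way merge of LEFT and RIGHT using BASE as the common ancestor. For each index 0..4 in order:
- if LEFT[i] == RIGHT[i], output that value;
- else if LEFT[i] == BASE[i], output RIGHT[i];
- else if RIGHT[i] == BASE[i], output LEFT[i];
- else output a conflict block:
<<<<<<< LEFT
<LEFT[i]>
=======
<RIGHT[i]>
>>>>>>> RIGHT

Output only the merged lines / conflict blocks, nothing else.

Answer: kilo
golf
foxtrot
kilo
india

Derivation:
Final LEFT:  [kilo, golf, foxtrot, kilo, golf]
Final RIGHT: [kilo, golf, foxtrot, kilo, india]
i=0: L=kilo R=kilo -> agree -> kilo
i=1: L=golf R=golf -> agree -> golf
i=2: L=foxtrot R=foxtrot -> agree -> foxtrot
i=3: L=kilo R=kilo -> agree -> kilo
i=4: L=golf=BASE, R=india -> take RIGHT -> india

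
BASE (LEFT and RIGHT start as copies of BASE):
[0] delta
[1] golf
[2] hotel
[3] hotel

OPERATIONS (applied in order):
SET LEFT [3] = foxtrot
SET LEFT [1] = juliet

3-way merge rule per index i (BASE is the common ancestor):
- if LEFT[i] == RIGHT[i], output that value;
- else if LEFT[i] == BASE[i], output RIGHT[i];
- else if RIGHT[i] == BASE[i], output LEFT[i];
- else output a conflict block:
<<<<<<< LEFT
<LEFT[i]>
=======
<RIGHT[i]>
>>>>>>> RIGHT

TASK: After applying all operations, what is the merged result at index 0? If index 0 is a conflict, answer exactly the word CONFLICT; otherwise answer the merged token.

Answer: delta

Derivation:
Final LEFT:  [delta, juliet, hotel, foxtrot]
Final RIGHT: [delta, golf, hotel, hotel]
i=0: L=delta R=delta -> agree -> delta
i=1: L=juliet, R=golf=BASE -> take LEFT -> juliet
i=2: L=hotel R=hotel -> agree -> hotel
i=3: L=foxtrot, R=hotel=BASE -> take LEFT -> foxtrot
Index 0 -> delta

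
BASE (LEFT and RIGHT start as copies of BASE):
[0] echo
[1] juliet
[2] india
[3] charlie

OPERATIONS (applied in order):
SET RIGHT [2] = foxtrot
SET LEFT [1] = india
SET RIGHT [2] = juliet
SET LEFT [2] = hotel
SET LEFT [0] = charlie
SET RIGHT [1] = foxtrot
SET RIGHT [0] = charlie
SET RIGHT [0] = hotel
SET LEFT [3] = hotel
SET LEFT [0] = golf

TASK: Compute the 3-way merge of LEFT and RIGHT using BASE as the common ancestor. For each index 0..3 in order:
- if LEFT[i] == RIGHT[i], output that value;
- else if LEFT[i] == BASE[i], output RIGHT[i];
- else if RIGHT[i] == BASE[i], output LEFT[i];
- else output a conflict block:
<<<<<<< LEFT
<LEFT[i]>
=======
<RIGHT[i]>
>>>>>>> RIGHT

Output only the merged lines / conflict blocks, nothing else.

Final LEFT:  [golf, india, hotel, hotel]
Final RIGHT: [hotel, foxtrot, juliet, charlie]
i=0: BASE=echo L=golf R=hotel all differ -> CONFLICT
i=1: BASE=juliet L=india R=foxtrot all differ -> CONFLICT
i=2: BASE=india L=hotel R=juliet all differ -> CONFLICT
i=3: L=hotel, R=charlie=BASE -> take LEFT -> hotel

Answer: <<<<<<< LEFT
golf
=======
hotel
>>>>>>> RIGHT
<<<<<<< LEFT
india
=======
foxtrot
>>>>>>> RIGHT
<<<<<<< LEFT
hotel
=======
juliet
>>>>>>> RIGHT
hotel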